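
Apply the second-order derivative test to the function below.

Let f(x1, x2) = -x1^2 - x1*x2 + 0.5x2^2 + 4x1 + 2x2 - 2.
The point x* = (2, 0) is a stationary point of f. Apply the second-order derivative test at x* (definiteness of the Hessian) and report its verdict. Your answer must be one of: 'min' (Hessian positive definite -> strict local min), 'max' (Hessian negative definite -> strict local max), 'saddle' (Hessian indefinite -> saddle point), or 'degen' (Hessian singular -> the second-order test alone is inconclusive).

Compute the Hessian H = grad^2 f:
  H = [[-2, -1], [-1, 1]]
Verify stationarity: grad f(x*) = H x* + g = (0, 0).
Eigenvalues of H: -2.3028, 1.3028.
Eigenvalues have mixed signs, so H is indefinite -> x* is a saddle point.

saddle


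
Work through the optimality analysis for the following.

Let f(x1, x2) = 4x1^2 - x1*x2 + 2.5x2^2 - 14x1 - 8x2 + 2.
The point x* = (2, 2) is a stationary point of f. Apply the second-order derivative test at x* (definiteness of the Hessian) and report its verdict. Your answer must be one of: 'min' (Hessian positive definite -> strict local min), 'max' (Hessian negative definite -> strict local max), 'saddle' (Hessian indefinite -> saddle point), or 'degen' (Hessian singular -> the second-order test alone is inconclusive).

Compute the Hessian H = grad^2 f:
  H = [[8, -1], [-1, 5]]
Verify stationarity: grad f(x*) = H x* + g = (0, 0).
Eigenvalues of H: 4.6972, 8.3028.
Both eigenvalues > 0, so H is positive definite -> x* is a strict local min.

min


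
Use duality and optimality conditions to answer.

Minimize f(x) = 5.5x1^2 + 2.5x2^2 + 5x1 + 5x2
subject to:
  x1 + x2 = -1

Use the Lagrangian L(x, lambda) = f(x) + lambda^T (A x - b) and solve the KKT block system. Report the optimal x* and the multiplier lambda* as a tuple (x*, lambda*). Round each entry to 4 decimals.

Form the Lagrangian:
  L(x, lambda) = (1/2) x^T Q x + c^T x + lambda^T (A x - b)
Stationarity (grad_x L = 0): Q x + c + A^T lambda = 0.
Primal feasibility: A x = b.

This gives the KKT block system:
  [ Q   A^T ] [ x     ]   [-c ]
  [ A    0  ] [ lambda ] = [ b ]

Solving the linear system:
  x*      = (-0.3125, -0.6875)
  lambda* = (-1.5625)
  f(x*)   = -3.2812

x* = (-0.3125, -0.6875), lambda* = (-1.5625)


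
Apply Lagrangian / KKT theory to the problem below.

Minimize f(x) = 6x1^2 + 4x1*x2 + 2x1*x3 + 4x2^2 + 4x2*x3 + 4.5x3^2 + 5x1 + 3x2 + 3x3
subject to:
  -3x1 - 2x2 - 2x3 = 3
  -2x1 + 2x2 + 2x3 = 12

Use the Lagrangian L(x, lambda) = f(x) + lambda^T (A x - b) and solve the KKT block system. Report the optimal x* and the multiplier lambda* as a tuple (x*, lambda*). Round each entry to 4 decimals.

Form the Lagrangian:
  L(x, lambda) = (1/2) x^T Q x + c^T x + lambda^T (A x - b)
Stationarity (grad_x L = 0): Q x + c + A^T lambda = 0.
Primal feasibility: A x = b.

This gives the KKT block system:
  [ Q   A^T ] [ x     ]   [-c ]
  [ A    0  ] [ lambda ] = [ b ]

Solving the linear system:
  x*      = (-3, 2.3333, 0.6667)
  lambda* = (-1.6, -7.7667)
  f(x*)   = 46

x* = (-3, 2.3333, 0.6667), lambda* = (-1.6, -7.7667)


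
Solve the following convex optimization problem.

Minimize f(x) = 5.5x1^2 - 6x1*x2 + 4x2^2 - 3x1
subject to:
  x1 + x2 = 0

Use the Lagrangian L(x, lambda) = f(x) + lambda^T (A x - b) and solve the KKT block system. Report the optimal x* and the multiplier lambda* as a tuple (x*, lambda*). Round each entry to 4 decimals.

Form the Lagrangian:
  L(x, lambda) = (1/2) x^T Q x + c^T x + lambda^T (A x - b)
Stationarity (grad_x L = 0): Q x + c + A^T lambda = 0.
Primal feasibility: A x = b.

This gives the KKT block system:
  [ Q   A^T ] [ x     ]   [-c ]
  [ A    0  ] [ lambda ] = [ b ]

Solving the linear system:
  x*      = (0.0968, -0.0968)
  lambda* = (1.3548)
  f(x*)   = -0.1452

x* = (0.0968, -0.0968), lambda* = (1.3548)


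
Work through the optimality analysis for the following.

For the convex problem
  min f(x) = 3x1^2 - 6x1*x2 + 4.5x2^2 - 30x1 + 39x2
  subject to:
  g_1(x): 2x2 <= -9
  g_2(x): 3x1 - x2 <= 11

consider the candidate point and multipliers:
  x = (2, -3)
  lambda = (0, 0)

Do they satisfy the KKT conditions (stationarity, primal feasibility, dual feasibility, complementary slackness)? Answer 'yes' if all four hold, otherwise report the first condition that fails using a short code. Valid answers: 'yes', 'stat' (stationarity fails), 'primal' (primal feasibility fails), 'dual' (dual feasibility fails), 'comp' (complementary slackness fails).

Gradient of f: grad f(x) = Q x + c = (0, 0)
Constraint values g_i(x) = a_i^T x - b_i:
  g_1((2, -3)) = 3
  g_2((2, -3)) = -2
Stationarity residual: grad f(x) + sum_i lambda_i a_i = (0, 0)
  -> stationarity OK
Primal feasibility (all g_i <= 0): FAILS
Dual feasibility (all lambda_i >= 0): OK
Complementary slackness (lambda_i * g_i(x) = 0 for all i): OK

Verdict: the first failing condition is primal_feasibility -> primal.

primal


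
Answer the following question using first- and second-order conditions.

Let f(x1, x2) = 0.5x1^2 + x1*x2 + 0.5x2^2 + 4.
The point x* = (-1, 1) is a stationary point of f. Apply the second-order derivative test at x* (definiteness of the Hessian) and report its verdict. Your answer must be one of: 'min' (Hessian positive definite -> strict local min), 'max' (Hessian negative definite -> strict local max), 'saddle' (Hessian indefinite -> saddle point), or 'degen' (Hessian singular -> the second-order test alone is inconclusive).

Compute the Hessian H = grad^2 f:
  H = [[1, 1], [1, 1]]
Verify stationarity: grad f(x*) = H x* + g = (0, 0).
Eigenvalues of H: 0, 2.
H has a zero eigenvalue (singular; positive semidefinite but not definite), so H is neither positive definite, negative definite, nor indefinite. The second-order test alone is inconclusive -> degen.
(Indeed, f is constant along the null direction of H through x*, so x* is not a strict local extremum.)

degen


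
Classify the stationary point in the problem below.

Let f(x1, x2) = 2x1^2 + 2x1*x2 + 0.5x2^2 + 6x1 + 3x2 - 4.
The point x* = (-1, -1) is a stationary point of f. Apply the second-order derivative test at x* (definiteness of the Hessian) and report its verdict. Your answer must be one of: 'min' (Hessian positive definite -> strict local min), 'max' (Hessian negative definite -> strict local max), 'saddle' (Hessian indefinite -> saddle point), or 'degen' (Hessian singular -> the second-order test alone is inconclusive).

Compute the Hessian H = grad^2 f:
  H = [[4, 2], [2, 1]]
Verify stationarity: grad f(x*) = H x* + g = (0, 0).
Eigenvalues of H: 0, 5.
H has a zero eigenvalue (singular; positive semidefinite but not definite), so H is neither positive definite, negative definite, nor indefinite. The second-order test alone is inconclusive -> degen.
(Indeed, f is constant along the null direction of H through x*, so x* is not a strict local extremum.)

degen


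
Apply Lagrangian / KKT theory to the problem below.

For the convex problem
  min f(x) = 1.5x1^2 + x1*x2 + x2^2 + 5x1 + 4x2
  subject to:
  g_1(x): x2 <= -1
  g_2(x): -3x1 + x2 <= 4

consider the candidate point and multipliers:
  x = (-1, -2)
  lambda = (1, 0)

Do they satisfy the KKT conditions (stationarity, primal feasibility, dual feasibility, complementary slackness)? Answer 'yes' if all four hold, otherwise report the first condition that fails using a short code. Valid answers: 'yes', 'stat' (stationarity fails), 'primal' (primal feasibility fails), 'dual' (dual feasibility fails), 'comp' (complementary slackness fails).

Gradient of f: grad f(x) = Q x + c = (0, -1)
Constraint values g_i(x) = a_i^T x - b_i:
  g_1((-1, -2)) = -1
  g_2((-1, -2)) = -3
Stationarity residual: grad f(x) + sum_i lambda_i a_i = (0, 0)
  -> stationarity OK
Primal feasibility (all g_i <= 0): OK
Dual feasibility (all lambda_i >= 0): OK
Complementary slackness (lambda_i * g_i(x) = 0 for all i): FAILS

Verdict: the first failing condition is complementary_slackness -> comp.

comp


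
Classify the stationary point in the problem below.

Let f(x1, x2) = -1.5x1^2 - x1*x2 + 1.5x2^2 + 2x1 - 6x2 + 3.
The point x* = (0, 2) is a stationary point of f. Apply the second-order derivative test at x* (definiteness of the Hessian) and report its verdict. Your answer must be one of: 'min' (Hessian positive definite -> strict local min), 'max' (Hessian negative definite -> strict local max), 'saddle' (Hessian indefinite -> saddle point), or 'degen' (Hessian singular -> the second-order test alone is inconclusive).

Compute the Hessian H = grad^2 f:
  H = [[-3, -1], [-1, 3]]
Verify stationarity: grad f(x*) = H x* + g = (0, 0).
Eigenvalues of H: -3.1623, 3.1623.
Eigenvalues have mixed signs, so H is indefinite -> x* is a saddle point.

saddle


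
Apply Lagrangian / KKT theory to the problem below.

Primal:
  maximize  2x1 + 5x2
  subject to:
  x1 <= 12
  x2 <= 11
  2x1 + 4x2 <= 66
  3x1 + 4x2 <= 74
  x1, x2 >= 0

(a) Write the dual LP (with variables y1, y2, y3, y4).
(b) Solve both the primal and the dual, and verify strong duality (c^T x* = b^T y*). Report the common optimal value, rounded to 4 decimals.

The standard primal-dual pair for 'max c^T x s.t. A x <= b, x >= 0' is:
  Dual:  min b^T y  s.t.  A^T y >= c,  y >= 0.

So the dual LP is:
  minimize  12y1 + 11y2 + 66y3 + 74y4
  subject to:
    y1 + 2y3 + 3y4 >= 2
    y2 + 4y3 + 4y4 >= 5
    y1, y2, y3, y4 >= 0

Solving the primal: x* = (10, 11).
  primal value c^T x* = 75.
Solving the dual: y* = (0, 2.3333, 0, 0.6667).
  dual value b^T y* = 75.
Strong duality: c^T x* = b^T y*. Confirmed.

75


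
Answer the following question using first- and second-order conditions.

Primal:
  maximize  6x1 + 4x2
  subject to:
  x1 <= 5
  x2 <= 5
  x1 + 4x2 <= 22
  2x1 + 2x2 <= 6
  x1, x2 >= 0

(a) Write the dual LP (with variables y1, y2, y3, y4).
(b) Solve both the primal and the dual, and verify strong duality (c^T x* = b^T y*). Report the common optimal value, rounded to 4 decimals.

The standard primal-dual pair for 'max c^T x s.t. A x <= b, x >= 0' is:
  Dual:  min b^T y  s.t.  A^T y >= c,  y >= 0.

So the dual LP is:
  minimize  5y1 + 5y2 + 22y3 + 6y4
  subject to:
    y1 + y3 + 2y4 >= 6
    y2 + 4y3 + 2y4 >= 4
    y1, y2, y3, y4 >= 0

Solving the primal: x* = (3, 0).
  primal value c^T x* = 18.
Solving the dual: y* = (0, 0, 0, 3).
  dual value b^T y* = 18.
Strong duality: c^T x* = b^T y*. Confirmed.

18


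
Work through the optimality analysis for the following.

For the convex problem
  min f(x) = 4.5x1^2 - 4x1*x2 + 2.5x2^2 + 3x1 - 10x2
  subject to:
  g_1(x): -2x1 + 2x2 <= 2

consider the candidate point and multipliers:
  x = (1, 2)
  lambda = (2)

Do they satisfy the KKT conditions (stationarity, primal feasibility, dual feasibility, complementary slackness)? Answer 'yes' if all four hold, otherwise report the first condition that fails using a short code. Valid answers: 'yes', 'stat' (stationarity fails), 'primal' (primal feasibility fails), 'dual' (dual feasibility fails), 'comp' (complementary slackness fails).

Gradient of f: grad f(x) = Q x + c = (4, -4)
Constraint values g_i(x) = a_i^T x - b_i:
  g_1((1, 2)) = 0
Stationarity residual: grad f(x) + sum_i lambda_i a_i = (0, 0)
  -> stationarity OK
Primal feasibility (all g_i <= 0): OK
Dual feasibility (all lambda_i >= 0): OK
Complementary slackness (lambda_i * g_i(x) = 0 for all i): OK

Verdict: yes, KKT holds.

yes


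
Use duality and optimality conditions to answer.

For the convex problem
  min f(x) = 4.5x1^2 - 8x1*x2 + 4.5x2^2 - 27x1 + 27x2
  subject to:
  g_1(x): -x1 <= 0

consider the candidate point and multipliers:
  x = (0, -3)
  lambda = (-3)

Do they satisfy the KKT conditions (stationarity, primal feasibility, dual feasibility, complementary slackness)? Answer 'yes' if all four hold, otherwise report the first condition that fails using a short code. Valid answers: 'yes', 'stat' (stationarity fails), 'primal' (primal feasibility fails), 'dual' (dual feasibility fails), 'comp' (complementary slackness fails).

Gradient of f: grad f(x) = Q x + c = (-3, 0)
Constraint values g_i(x) = a_i^T x - b_i:
  g_1((0, -3)) = 0
Stationarity residual: grad f(x) + sum_i lambda_i a_i = (0, 0)
  -> stationarity OK
Primal feasibility (all g_i <= 0): OK
Dual feasibility (all lambda_i >= 0): FAILS
Complementary slackness (lambda_i * g_i(x) = 0 for all i): OK

Verdict: the first failing condition is dual_feasibility -> dual.

dual


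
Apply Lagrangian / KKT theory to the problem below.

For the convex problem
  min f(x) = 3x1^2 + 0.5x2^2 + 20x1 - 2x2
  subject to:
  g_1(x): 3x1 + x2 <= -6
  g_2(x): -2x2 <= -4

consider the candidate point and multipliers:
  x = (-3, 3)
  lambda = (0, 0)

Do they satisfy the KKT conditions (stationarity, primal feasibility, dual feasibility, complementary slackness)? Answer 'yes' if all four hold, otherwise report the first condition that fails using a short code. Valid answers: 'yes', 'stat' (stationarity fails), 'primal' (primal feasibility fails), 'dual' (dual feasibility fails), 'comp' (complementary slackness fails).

Gradient of f: grad f(x) = Q x + c = (2, 1)
Constraint values g_i(x) = a_i^T x - b_i:
  g_1((-3, 3)) = 0
  g_2((-3, 3)) = -2
Stationarity residual: grad f(x) + sum_i lambda_i a_i = (2, 1)
  -> stationarity FAILS
Primal feasibility (all g_i <= 0): OK
Dual feasibility (all lambda_i >= 0): OK
Complementary slackness (lambda_i * g_i(x) = 0 for all i): OK

Verdict: the first failing condition is stationarity -> stat.

stat


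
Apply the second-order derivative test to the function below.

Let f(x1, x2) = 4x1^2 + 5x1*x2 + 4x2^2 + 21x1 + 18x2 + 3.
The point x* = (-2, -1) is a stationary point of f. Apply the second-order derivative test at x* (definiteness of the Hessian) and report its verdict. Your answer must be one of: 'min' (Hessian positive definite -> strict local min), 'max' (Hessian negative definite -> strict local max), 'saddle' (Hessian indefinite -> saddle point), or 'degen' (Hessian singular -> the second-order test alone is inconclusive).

Compute the Hessian H = grad^2 f:
  H = [[8, 5], [5, 8]]
Verify stationarity: grad f(x*) = H x* + g = (0, 0).
Eigenvalues of H: 3, 13.
Both eigenvalues > 0, so H is positive definite -> x* is a strict local min.

min


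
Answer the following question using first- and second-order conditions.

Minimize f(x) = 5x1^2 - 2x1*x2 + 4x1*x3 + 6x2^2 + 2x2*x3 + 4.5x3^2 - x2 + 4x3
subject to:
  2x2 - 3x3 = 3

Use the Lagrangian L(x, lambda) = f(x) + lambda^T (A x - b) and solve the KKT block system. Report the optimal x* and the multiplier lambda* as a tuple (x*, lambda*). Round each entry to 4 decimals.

Form the Lagrangian:
  L(x, lambda) = (1/2) x^T Q x + c^T x + lambda^T (A x - b)
Stationarity (grad_x L = 0): Q x + c + A^T lambda = 0.
Primal feasibility: A x = b.

This gives the KKT block system:
  [ Q   A^T ] [ x     ]   [-c ]
  [ A    0  ] [ lambda ] = [ b ]

Solving the linear system:
  x*      = (0.3783, 0.3258, -0.7828)
  lambda* = (-0.2936)
  f(x*)   = -1.2882

x* = (0.3783, 0.3258, -0.7828), lambda* = (-0.2936)


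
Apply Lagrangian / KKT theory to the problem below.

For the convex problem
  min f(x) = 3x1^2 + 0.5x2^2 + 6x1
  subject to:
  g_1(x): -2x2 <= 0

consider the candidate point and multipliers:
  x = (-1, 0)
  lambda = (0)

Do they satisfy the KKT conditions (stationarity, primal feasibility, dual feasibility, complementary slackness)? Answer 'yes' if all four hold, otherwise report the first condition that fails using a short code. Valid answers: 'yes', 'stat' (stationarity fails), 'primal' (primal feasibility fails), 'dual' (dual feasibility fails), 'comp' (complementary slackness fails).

Gradient of f: grad f(x) = Q x + c = (0, 0)
Constraint values g_i(x) = a_i^T x - b_i:
  g_1((-1, 0)) = 0
Stationarity residual: grad f(x) + sum_i lambda_i a_i = (0, 0)
  -> stationarity OK
Primal feasibility (all g_i <= 0): OK
Dual feasibility (all lambda_i >= 0): OK
Complementary slackness (lambda_i * g_i(x) = 0 for all i): OK

Verdict: yes, KKT holds.

yes


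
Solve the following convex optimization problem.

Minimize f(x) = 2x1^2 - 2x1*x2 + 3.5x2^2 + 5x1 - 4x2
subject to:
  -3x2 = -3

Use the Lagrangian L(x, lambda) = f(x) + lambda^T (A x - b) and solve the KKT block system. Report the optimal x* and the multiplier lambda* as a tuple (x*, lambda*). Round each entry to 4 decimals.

Form the Lagrangian:
  L(x, lambda) = (1/2) x^T Q x + c^T x + lambda^T (A x - b)
Stationarity (grad_x L = 0): Q x + c + A^T lambda = 0.
Primal feasibility: A x = b.

This gives the KKT block system:
  [ Q   A^T ] [ x     ]   [-c ]
  [ A    0  ] [ lambda ] = [ b ]

Solving the linear system:
  x*      = (-0.75, 1)
  lambda* = (1.5)
  f(x*)   = -1.625

x* = (-0.75, 1), lambda* = (1.5)


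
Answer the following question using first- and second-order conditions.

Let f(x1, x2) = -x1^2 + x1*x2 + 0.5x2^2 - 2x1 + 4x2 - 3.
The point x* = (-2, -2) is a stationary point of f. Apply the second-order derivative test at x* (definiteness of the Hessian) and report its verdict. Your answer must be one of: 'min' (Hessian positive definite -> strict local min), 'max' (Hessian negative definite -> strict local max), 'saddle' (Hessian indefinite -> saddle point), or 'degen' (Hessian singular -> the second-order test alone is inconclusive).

Compute the Hessian H = grad^2 f:
  H = [[-2, 1], [1, 1]]
Verify stationarity: grad f(x*) = H x* + g = (0, 0).
Eigenvalues of H: -2.3028, 1.3028.
Eigenvalues have mixed signs, so H is indefinite -> x* is a saddle point.

saddle


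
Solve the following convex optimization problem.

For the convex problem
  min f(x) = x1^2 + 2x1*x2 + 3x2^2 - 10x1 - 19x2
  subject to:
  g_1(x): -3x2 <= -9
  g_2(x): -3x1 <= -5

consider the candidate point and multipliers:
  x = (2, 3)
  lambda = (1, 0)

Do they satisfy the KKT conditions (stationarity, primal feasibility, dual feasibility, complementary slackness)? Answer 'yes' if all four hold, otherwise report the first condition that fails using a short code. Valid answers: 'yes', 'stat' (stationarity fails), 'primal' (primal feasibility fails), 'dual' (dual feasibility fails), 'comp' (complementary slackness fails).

Gradient of f: grad f(x) = Q x + c = (0, 3)
Constraint values g_i(x) = a_i^T x - b_i:
  g_1((2, 3)) = 0
  g_2((2, 3)) = -1
Stationarity residual: grad f(x) + sum_i lambda_i a_i = (0, 0)
  -> stationarity OK
Primal feasibility (all g_i <= 0): OK
Dual feasibility (all lambda_i >= 0): OK
Complementary slackness (lambda_i * g_i(x) = 0 for all i): OK

Verdict: yes, KKT holds.

yes


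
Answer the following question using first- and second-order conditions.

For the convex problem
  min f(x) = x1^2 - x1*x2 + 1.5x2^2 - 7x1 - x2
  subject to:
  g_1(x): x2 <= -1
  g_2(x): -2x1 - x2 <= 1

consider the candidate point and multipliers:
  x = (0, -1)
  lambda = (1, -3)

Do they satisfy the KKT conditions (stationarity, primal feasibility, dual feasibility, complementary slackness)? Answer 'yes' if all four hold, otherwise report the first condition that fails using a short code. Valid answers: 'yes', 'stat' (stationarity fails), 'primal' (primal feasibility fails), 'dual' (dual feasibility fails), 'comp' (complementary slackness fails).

Gradient of f: grad f(x) = Q x + c = (-6, -4)
Constraint values g_i(x) = a_i^T x - b_i:
  g_1((0, -1)) = 0
  g_2((0, -1)) = 0
Stationarity residual: grad f(x) + sum_i lambda_i a_i = (0, 0)
  -> stationarity OK
Primal feasibility (all g_i <= 0): OK
Dual feasibility (all lambda_i >= 0): FAILS
Complementary slackness (lambda_i * g_i(x) = 0 for all i): OK

Verdict: the first failing condition is dual_feasibility -> dual.

dual


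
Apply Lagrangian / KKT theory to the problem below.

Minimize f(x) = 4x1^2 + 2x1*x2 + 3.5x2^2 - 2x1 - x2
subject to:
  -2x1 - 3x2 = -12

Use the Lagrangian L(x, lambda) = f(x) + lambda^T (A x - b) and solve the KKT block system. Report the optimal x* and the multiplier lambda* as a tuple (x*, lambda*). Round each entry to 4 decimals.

Form the Lagrangian:
  L(x, lambda) = (1/2) x^T Q x + c^T x + lambda^T (A x - b)
Stationarity (grad_x L = 0): Q x + c + A^T lambda = 0.
Primal feasibility: A x = b.

This gives the KKT block system:
  [ Q   A^T ] [ x     ]   [-c ]
  [ A    0  ] [ lambda ] = [ b ]

Solving the linear system:
  x*      = (1.4211, 3.0526)
  lambda* = (7.7368)
  f(x*)   = 43.4737

x* = (1.4211, 3.0526), lambda* = (7.7368)


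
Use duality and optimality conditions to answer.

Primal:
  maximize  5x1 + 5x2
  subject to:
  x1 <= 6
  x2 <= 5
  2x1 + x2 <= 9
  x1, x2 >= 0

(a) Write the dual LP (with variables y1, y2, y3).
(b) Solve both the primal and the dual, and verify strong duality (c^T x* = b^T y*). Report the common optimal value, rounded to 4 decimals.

The standard primal-dual pair for 'max c^T x s.t. A x <= b, x >= 0' is:
  Dual:  min b^T y  s.t.  A^T y >= c,  y >= 0.

So the dual LP is:
  minimize  6y1 + 5y2 + 9y3
  subject to:
    y1 + 2y3 >= 5
    y2 + y3 >= 5
    y1, y2, y3 >= 0

Solving the primal: x* = (2, 5).
  primal value c^T x* = 35.
Solving the dual: y* = (0, 2.5, 2.5).
  dual value b^T y* = 35.
Strong duality: c^T x* = b^T y*. Confirmed.

35


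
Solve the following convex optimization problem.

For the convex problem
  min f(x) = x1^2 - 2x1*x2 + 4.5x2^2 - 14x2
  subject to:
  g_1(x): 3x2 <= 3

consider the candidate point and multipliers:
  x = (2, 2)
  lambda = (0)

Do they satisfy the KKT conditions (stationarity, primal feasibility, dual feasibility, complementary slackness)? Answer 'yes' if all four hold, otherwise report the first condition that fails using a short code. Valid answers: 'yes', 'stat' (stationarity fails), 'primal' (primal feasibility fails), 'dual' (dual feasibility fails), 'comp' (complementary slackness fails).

Gradient of f: grad f(x) = Q x + c = (0, 0)
Constraint values g_i(x) = a_i^T x - b_i:
  g_1((2, 2)) = 3
Stationarity residual: grad f(x) + sum_i lambda_i a_i = (0, 0)
  -> stationarity OK
Primal feasibility (all g_i <= 0): FAILS
Dual feasibility (all lambda_i >= 0): OK
Complementary slackness (lambda_i * g_i(x) = 0 for all i): OK

Verdict: the first failing condition is primal_feasibility -> primal.

primal


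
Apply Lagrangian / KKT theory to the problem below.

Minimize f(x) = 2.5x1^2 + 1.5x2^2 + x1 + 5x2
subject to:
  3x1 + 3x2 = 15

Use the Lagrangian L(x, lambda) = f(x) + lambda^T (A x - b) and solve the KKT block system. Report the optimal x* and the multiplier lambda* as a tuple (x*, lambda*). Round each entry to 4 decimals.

Form the Lagrangian:
  L(x, lambda) = (1/2) x^T Q x + c^T x + lambda^T (A x - b)
Stationarity (grad_x L = 0): Q x + c + A^T lambda = 0.
Primal feasibility: A x = b.

This gives the KKT block system:
  [ Q   A^T ] [ x     ]   [-c ]
  [ A    0  ] [ lambda ] = [ b ]

Solving the linear system:
  x*      = (2.375, 2.625)
  lambda* = (-4.2917)
  f(x*)   = 39.9375

x* = (2.375, 2.625), lambda* = (-4.2917)


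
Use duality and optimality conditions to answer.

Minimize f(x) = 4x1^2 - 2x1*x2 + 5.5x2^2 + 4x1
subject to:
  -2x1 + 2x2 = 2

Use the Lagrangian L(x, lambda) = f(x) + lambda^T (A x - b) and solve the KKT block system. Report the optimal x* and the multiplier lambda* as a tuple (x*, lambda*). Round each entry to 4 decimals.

Form the Lagrangian:
  L(x, lambda) = (1/2) x^T Q x + c^T x + lambda^T (A x - b)
Stationarity (grad_x L = 0): Q x + c + A^T lambda = 0.
Primal feasibility: A x = b.

This gives the KKT block system:
  [ Q   A^T ] [ x     ]   [-c ]
  [ A    0  ] [ lambda ] = [ b ]

Solving the linear system:
  x*      = (-0.8667, 0.1333)
  lambda* = (-1.6)
  f(x*)   = -0.1333

x* = (-0.8667, 0.1333), lambda* = (-1.6)


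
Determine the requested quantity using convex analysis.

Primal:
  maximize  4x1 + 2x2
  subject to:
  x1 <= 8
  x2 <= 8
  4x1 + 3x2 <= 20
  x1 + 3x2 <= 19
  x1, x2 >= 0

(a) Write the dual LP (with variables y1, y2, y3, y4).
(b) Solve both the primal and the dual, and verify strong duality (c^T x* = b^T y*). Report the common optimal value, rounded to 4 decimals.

The standard primal-dual pair for 'max c^T x s.t. A x <= b, x >= 0' is:
  Dual:  min b^T y  s.t.  A^T y >= c,  y >= 0.

So the dual LP is:
  minimize  8y1 + 8y2 + 20y3 + 19y4
  subject to:
    y1 + 4y3 + y4 >= 4
    y2 + 3y3 + 3y4 >= 2
    y1, y2, y3, y4 >= 0

Solving the primal: x* = (5, 0).
  primal value c^T x* = 20.
Solving the dual: y* = (0, 0, 1, 0).
  dual value b^T y* = 20.
Strong duality: c^T x* = b^T y*. Confirmed.

20


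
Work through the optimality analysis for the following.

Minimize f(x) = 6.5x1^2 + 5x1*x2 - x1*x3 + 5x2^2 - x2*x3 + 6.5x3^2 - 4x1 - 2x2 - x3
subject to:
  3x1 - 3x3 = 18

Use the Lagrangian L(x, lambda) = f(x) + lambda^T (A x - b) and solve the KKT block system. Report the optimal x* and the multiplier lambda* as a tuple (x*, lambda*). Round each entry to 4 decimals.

Form the Lagrangian:
  L(x, lambda) = (1/2) x^T Q x + c^T x + lambda^T (A x - b)
Stationarity (grad_x L = 0): Q x + c + A^T lambda = 0.
Primal feasibility: A x = b.

This gives the KKT block system:
  [ Q   A^T ] [ x     ]   [-c ]
  [ A    0  ] [ lambda ] = [ b ]

Solving the linear system:
  x*      = (3.5089, -1.8036, -2.4911)
  lambda* = (-11.6964)
  f(x*)   = 101.2991

x* = (3.5089, -1.8036, -2.4911), lambda* = (-11.6964)


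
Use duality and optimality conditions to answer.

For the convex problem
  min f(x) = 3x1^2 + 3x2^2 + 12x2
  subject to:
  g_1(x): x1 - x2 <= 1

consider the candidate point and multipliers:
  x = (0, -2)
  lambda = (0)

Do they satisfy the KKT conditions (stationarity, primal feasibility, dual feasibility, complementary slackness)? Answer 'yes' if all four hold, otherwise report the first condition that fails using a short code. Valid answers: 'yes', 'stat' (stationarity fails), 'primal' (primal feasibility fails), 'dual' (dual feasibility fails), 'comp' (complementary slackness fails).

Gradient of f: grad f(x) = Q x + c = (0, 0)
Constraint values g_i(x) = a_i^T x - b_i:
  g_1((0, -2)) = 1
Stationarity residual: grad f(x) + sum_i lambda_i a_i = (0, 0)
  -> stationarity OK
Primal feasibility (all g_i <= 0): FAILS
Dual feasibility (all lambda_i >= 0): OK
Complementary slackness (lambda_i * g_i(x) = 0 for all i): OK

Verdict: the first failing condition is primal_feasibility -> primal.

primal


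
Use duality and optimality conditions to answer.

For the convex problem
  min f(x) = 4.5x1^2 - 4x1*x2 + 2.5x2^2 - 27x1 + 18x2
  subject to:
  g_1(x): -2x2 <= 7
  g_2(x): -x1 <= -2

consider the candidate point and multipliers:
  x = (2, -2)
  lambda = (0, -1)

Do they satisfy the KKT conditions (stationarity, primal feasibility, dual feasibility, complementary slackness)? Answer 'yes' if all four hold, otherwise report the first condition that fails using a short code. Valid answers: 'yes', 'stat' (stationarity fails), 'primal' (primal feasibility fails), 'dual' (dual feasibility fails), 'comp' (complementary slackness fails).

Gradient of f: grad f(x) = Q x + c = (-1, 0)
Constraint values g_i(x) = a_i^T x - b_i:
  g_1((2, -2)) = -3
  g_2((2, -2)) = 0
Stationarity residual: grad f(x) + sum_i lambda_i a_i = (0, 0)
  -> stationarity OK
Primal feasibility (all g_i <= 0): OK
Dual feasibility (all lambda_i >= 0): FAILS
Complementary slackness (lambda_i * g_i(x) = 0 for all i): OK

Verdict: the first failing condition is dual_feasibility -> dual.

dual


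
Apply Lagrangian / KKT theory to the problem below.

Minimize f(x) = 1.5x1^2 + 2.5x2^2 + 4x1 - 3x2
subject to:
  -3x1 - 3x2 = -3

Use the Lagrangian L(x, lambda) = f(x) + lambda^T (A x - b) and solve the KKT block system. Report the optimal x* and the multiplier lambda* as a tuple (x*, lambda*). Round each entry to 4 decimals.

Form the Lagrangian:
  L(x, lambda) = (1/2) x^T Q x + c^T x + lambda^T (A x - b)
Stationarity (grad_x L = 0): Q x + c + A^T lambda = 0.
Primal feasibility: A x = b.

This gives the KKT block system:
  [ Q   A^T ] [ x     ]   [-c ]
  [ A    0  ] [ lambda ] = [ b ]

Solving the linear system:
  x*      = (-0.25, 1.25)
  lambda* = (1.0833)
  f(x*)   = -0.75

x* = (-0.25, 1.25), lambda* = (1.0833)


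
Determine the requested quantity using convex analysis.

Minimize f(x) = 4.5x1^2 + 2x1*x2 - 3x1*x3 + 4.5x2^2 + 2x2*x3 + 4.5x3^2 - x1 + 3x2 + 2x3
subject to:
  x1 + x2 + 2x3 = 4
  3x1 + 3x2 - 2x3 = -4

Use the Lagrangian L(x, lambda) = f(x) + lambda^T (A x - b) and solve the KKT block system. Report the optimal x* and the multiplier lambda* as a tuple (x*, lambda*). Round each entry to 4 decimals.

Form the Lagrangian:
  L(x, lambda) = (1/2) x^T Q x + c^T x + lambda^T (A x - b)
Stationarity (grad_x L = 0): Q x + c + A^T lambda = 0.
Primal feasibility: A x = b.

This gives the KKT block system:
  [ Q   A^T ] [ x     ]   [-c ]
  [ A    0  ] [ lambda ] = [ b ]

Solving the linear system:
  x*      = (1, -1, 2)
  lambda* = (-5.625, 1.875)
  f(x*)   = 15

x* = (1, -1, 2), lambda* = (-5.625, 1.875)


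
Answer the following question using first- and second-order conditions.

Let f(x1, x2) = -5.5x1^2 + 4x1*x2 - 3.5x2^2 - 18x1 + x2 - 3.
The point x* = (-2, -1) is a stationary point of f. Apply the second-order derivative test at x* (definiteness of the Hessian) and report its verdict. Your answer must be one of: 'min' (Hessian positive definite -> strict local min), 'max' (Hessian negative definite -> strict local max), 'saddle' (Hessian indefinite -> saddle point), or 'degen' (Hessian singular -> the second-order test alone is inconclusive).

Compute the Hessian H = grad^2 f:
  H = [[-11, 4], [4, -7]]
Verify stationarity: grad f(x*) = H x* + g = (0, 0).
Eigenvalues of H: -13.4721, -4.5279.
Both eigenvalues < 0, so H is negative definite -> x* is a strict local max.

max


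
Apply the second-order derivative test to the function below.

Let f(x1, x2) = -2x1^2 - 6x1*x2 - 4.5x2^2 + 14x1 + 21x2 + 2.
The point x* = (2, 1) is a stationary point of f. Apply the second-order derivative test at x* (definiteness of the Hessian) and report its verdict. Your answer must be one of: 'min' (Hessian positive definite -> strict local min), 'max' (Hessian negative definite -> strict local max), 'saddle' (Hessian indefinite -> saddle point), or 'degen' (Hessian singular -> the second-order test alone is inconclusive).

Compute the Hessian H = grad^2 f:
  H = [[-4, -6], [-6, -9]]
Verify stationarity: grad f(x*) = H x* + g = (0, 0).
Eigenvalues of H: -13, 0.
H has a zero eigenvalue (singular; negative semidefinite but not definite), so H is neither positive definite, negative definite, nor indefinite. The second-order test alone is inconclusive -> degen.
(Indeed, f is constant along the null direction of H through x*, so x* is not a strict local extremum.)

degen


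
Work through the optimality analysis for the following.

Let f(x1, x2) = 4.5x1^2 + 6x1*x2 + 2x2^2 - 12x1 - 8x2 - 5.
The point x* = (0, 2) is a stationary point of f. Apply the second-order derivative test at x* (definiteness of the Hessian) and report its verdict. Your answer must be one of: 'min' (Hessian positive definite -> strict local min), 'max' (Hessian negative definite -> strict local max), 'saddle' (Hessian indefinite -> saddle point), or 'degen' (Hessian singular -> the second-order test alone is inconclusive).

Compute the Hessian H = grad^2 f:
  H = [[9, 6], [6, 4]]
Verify stationarity: grad f(x*) = H x* + g = (0, 0).
Eigenvalues of H: 0, 13.
H has a zero eigenvalue (singular; positive semidefinite but not definite), so H is neither positive definite, negative definite, nor indefinite. The second-order test alone is inconclusive -> degen.
(Indeed, f is constant along the null direction of H through x*, so x* is not a strict local extremum.)

degen


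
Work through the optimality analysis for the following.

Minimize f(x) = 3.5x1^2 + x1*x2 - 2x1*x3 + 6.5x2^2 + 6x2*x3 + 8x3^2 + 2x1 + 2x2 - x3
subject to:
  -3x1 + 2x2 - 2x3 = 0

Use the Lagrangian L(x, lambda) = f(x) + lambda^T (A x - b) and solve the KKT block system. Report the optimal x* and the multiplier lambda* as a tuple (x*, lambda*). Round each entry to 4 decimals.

Form the Lagrangian:
  L(x, lambda) = (1/2) x^T Q x + c^T x + lambda^T (A x - b)
Stationarity (grad_x L = 0): Q x + c + A^T lambda = 0.
Primal feasibility: A x = b.

This gives the KKT block system:
  [ Q   A^T ] [ x     ]   [-c ]
  [ A    0  ] [ lambda ] = [ b ]

Solving the linear system:
  x*      = (-0.2081, -0.197, 0.1152)
  lambda* = (0.0387)
  f(x*)   = -0.4626

x* = (-0.2081, -0.197, 0.1152), lambda* = (0.0387)


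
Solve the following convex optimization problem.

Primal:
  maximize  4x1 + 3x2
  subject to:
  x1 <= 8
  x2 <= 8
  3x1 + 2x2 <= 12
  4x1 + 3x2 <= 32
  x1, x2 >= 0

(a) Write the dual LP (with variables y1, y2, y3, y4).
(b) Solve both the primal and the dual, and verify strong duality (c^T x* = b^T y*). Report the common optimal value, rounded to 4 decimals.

The standard primal-dual pair for 'max c^T x s.t. A x <= b, x >= 0' is:
  Dual:  min b^T y  s.t.  A^T y >= c,  y >= 0.

So the dual LP is:
  minimize  8y1 + 8y2 + 12y3 + 32y4
  subject to:
    y1 + 3y3 + 4y4 >= 4
    y2 + 2y3 + 3y4 >= 3
    y1, y2, y3, y4 >= 0

Solving the primal: x* = (0, 6).
  primal value c^T x* = 18.
Solving the dual: y* = (0, 0, 1.5, 0).
  dual value b^T y* = 18.
Strong duality: c^T x* = b^T y*. Confirmed.

18


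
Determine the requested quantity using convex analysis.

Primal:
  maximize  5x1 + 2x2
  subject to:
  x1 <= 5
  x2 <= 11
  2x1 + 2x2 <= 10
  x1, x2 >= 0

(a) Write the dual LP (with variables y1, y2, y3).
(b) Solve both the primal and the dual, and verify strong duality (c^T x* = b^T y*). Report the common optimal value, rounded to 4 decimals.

The standard primal-dual pair for 'max c^T x s.t. A x <= b, x >= 0' is:
  Dual:  min b^T y  s.t.  A^T y >= c,  y >= 0.

So the dual LP is:
  minimize  5y1 + 11y2 + 10y3
  subject to:
    y1 + 2y3 >= 5
    y2 + 2y3 >= 2
    y1, y2, y3 >= 0

Solving the primal: x* = (5, 0).
  primal value c^T x* = 25.
Solving the dual: y* = (3, 0, 1).
  dual value b^T y* = 25.
Strong duality: c^T x* = b^T y*. Confirmed.

25


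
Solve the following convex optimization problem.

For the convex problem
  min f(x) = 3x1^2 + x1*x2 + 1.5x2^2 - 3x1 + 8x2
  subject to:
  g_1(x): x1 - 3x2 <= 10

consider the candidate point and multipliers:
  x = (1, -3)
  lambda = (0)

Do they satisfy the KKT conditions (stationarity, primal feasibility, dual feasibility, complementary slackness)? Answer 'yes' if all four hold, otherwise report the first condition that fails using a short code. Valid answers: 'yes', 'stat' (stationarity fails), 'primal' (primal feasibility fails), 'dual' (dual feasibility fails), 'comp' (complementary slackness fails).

Gradient of f: grad f(x) = Q x + c = (0, 0)
Constraint values g_i(x) = a_i^T x - b_i:
  g_1((1, -3)) = 0
Stationarity residual: grad f(x) + sum_i lambda_i a_i = (0, 0)
  -> stationarity OK
Primal feasibility (all g_i <= 0): OK
Dual feasibility (all lambda_i >= 0): OK
Complementary slackness (lambda_i * g_i(x) = 0 for all i): OK

Verdict: yes, KKT holds.

yes


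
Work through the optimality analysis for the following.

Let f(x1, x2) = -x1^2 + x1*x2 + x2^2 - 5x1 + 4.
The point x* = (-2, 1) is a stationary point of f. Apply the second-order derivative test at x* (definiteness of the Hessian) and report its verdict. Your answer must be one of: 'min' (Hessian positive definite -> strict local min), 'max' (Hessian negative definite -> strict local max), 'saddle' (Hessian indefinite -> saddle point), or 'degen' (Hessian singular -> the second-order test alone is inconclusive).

Compute the Hessian H = grad^2 f:
  H = [[-2, 1], [1, 2]]
Verify stationarity: grad f(x*) = H x* + g = (0, 0).
Eigenvalues of H: -2.2361, 2.2361.
Eigenvalues have mixed signs, so H is indefinite -> x* is a saddle point.

saddle


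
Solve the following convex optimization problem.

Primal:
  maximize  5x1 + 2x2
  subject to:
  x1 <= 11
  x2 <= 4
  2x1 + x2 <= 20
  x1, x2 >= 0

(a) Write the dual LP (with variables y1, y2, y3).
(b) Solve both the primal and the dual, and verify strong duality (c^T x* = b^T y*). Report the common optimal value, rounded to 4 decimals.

The standard primal-dual pair for 'max c^T x s.t. A x <= b, x >= 0' is:
  Dual:  min b^T y  s.t.  A^T y >= c,  y >= 0.

So the dual LP is:
  minimize  11y1 + 4y2 + 20y3
  subject to:
    y1 + 2y3 >= 5
    y2 + y3 >= 2
    y1, y2, y3 >= 0

Solving the primal: x* = (10, 0).
  primal value c^T x* = 50.
Solving the dual: y* = (0, 0, 2.5).
  dual value b^T y* = 50.
Strong duality: c^T x* = b^T y*. Confirmed.

50


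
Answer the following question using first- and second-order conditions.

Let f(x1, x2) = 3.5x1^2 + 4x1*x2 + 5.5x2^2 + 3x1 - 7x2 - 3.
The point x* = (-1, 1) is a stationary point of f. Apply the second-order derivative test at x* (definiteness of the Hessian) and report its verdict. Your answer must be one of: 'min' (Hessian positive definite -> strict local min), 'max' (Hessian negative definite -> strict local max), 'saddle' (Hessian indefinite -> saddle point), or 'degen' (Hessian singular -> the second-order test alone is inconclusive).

Compute the Hessian H = grad^2 f:
  H = [[7, 4], [4, 11]]
Verify stationarity: grad f(x*) = H x* + g = (0, 0).
Eigenvalues of H: 4.5279, 13.4721.
Both eigenvalues > 0, so H is positive definite -> x* is a strict local min.

min


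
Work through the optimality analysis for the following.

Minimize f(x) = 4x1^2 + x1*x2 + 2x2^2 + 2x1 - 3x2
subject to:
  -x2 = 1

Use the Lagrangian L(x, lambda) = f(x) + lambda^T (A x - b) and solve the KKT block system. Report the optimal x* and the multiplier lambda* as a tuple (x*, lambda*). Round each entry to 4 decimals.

Form the Lagrangian:
  L(x, lambda) = (1/2) x^T Q x + c^T x + lambda^T (A x - b)
Stationarity (grad_x L = 0): Q x + c + A^T lambda = 0.
Primal feasibility: A x = b.

This gives the KKT block system:
  [ Q   A^T ] [ x     ]   [-c ]
  [ A    0  ] [ lambda ] = [ b ]

Solving the linear system:
  x*      = (-0.125, -1)
  lambda* = (-7.125)
  f(x*)   = 4.9375

x* = (-0.125, -1), lambda* = (-7.125)


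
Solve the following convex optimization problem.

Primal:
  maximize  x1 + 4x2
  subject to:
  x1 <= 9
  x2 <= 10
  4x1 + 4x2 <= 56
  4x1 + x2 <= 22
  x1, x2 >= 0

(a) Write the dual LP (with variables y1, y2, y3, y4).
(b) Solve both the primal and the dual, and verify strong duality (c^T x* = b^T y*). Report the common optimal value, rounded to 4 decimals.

The standard primal-dual pair for 'max c^T x s.t. A x <= b, x >= 0' is:
  Dual:  min b^T y  s.t.  A^T y >= c,  y >= 0.

So the dual LP is:
  minimize  9y1 + 10y2 + 56y3 + 22y4
  subject to:
    y1 + 4y3 + 4y4 >= 1
    y2 + 4y3 + y4 >= 4
    y1, y2, y3, y4 >= 0

Solving the primal: x* = (3, 10).
  primal value c^T x* = 43.
Solving the dual: y* = (0, 3.75, 0, 0.25).
  dual value b^T y* = 43.
Strong duality: c^T x* = b^T y*. Confirmed.

43


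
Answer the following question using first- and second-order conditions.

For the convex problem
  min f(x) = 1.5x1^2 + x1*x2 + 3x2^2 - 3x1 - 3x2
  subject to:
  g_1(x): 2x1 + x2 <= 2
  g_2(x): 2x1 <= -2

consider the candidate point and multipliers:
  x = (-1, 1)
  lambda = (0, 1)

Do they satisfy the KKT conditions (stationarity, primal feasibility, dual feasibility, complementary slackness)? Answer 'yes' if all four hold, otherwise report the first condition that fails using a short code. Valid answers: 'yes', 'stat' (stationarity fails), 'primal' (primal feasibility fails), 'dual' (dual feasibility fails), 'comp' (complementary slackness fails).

Gradient of f: grad f(x) = Q x + c = (-5, 2)
Constraint values g_i(x) = a_i^T x - b_i:
  g_1((-1, 1)) = -3
  g_2((-1, 1)) = 0
Stationarity residual: grad f(x) + sum_i lambda_i a_i = (-3, 2)
  -> stationarity FAILS
Primal feasibility (all g_i <= 0): OK
Dual feasibility (all lambda_i >= 0): OK
Complementary slackness (lambda_i * g_i(x) = 0 for all i): OK

Verdict: the first failing condition is stationarity -> stat.

stat


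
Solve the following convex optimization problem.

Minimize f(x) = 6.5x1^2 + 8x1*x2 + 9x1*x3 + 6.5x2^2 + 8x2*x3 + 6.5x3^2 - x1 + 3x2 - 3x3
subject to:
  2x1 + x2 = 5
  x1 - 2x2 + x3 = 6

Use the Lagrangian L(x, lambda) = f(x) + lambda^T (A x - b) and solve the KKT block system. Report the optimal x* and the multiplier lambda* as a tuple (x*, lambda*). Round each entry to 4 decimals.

Form the Lagrangian:
  L(x, lambda) = (1/2) x^T Q x + c^T x + lambda^T (A x - b)
Stationarity (grad_x L = 0): Q x + c + A^T lambda = 0.
Primal feasibility: A x = b.

This gives the KKT block system:
  [ Q   A^T ] [ x     ]   [-c ]
  [ A    0  ] [ lambda ] = [ b ]

Solving the linear system:
  x*      = (3.3505, -1.7009, -0.7523)
  lambda* = (-9.2056, -3.7664)
  f(x*)   = 31.215

x* = (3.3505, -1.7009, -0.7523), lambda* = (-9.2056, -3.7664)
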